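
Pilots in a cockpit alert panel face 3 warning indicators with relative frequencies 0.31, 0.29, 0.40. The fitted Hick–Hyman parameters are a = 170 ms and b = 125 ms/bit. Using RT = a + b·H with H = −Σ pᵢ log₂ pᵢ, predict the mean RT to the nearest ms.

H = 0.31·log₂(1/0.31) + 0.29·log₂(1/0.29) + 0.40·log₂(1/0.40) = 1.5705 bits.
RT = 170 + 125 × 1.5705 = 366.31 ms.

366 ms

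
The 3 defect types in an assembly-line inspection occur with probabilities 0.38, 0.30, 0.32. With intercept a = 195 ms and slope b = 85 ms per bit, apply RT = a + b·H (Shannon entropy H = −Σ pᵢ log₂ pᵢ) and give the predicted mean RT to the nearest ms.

329 ms

Entropy contributions −pᵢ log₂ pᵢ: 0.5305, 0.5211, 0.5260; sum H = 1.5776 bits.
RT = a + bH = 195 + 85·1.5776 = 329.09 ms.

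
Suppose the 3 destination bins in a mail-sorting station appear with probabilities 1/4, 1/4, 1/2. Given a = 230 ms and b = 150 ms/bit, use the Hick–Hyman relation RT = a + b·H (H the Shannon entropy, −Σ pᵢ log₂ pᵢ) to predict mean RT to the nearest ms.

455 ms

H = −Σ pᵢ log₂ pᵢ = 0.25·2 + 0.25·2 + 0.5·1 = 1.500 bits.
RT = 230 + 150 × 1.500 = 455.00 ms.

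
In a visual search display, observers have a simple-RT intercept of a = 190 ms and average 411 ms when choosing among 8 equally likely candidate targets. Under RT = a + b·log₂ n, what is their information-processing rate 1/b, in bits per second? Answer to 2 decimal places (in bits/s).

13.57 bits/s

Choice component = 411 − 190 = 221 ms over log₂(8) = 3 bits.
b = 221 / 3 = 73.667 ms/bit, so 1/b = 13.575 bits/s.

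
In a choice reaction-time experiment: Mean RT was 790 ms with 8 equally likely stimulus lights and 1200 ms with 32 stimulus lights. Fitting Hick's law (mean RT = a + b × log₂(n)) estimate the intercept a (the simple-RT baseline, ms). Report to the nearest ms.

175 ms

The slope on a log₂ axis is (1200 − 790) / (5 − 3) = 205 ms/bit.
Intercept: a = 790 − 205·log₂(8) = 175.000 ms.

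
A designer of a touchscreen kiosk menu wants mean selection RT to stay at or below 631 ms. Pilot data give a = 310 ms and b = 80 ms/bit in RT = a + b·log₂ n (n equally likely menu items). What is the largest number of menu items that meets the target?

16

80·log₂ n ≤ 631 − 310 = 321, giving log₂ n ≤ 4.0125 and n ≤ 16.139. The largest whole number is 16.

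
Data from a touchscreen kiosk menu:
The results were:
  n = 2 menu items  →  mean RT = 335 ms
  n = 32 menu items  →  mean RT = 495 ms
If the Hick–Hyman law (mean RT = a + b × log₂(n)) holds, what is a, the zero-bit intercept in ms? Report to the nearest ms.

295 ms

The slope on a log₂ axis is (495 − 335) / (5 − 1) = 40 ms/bit.
a = RT₁ − b·log₂ n₁ = 335 − 40 × 1 = 295.000 ms.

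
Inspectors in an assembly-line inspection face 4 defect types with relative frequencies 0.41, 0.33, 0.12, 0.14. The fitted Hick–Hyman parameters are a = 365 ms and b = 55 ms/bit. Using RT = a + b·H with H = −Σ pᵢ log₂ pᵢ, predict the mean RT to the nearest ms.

H = 0.41·log₂(1/0.41) + 0.33·log₂(1/0.33) + 0.12·log₂(1/0.12) + 0.14·log₂(1/0.14) = 1.8194 bits.
RT = 365 + 55 × 1.8194 = 465.07 ms.

465 ms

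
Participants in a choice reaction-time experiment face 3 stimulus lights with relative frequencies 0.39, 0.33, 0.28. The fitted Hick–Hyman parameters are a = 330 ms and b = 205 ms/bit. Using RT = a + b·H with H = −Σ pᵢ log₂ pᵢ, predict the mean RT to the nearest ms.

652 ms

H = 0.39·log₂(1/0.39) + 0.33·log₂(1/0.33) + 0.28·log₂(1/0.28) = 1.5718 bits.
RT = 330 + 205 × 1.5718 = 652.23 ms.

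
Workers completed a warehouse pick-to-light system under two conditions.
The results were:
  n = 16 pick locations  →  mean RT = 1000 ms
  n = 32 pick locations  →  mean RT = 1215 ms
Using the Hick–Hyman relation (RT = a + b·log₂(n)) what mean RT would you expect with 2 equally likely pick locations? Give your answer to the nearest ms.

RT is linear in log₂ n, so two points fix the line:
  b = (1215 − 1000) / (log₂ 32 − log₂ 16) = 215 / (5 − 4) = 215 ms/bit
  a = 1000 − 215 × 4 = 140 ms
Then RT(2) = 140 + 215 × log₂ 2 = 140 + 215 × 1 ≈ 355.000 ms.

355 ms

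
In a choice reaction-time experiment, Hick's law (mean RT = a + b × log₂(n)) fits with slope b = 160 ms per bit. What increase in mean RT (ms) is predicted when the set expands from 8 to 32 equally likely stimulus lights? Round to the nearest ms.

320 ms

Only the slope matters, since a is common to both: ΔRT = b·log₂(n₂/n₁).
log₂(32) − log₂(8) = log₂(32/8) = log₂(4) = 2.
ΔRT = 160 × 2.0000 = 320.000 ms.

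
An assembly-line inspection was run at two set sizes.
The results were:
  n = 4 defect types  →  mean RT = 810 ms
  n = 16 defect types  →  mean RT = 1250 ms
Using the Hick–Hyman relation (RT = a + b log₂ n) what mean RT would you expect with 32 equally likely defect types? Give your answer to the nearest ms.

1470 ms

Solve the two-equation system in a and b:
  b = (1250 − 810) / (log₂ 16 − log₂ 4) = 440 / (4 − 2) = 220 ms/bit
  a = 810 − 220 × 2 = 370 ms
Then RT(32) = 370 + 220 × log₂ 32 = 370 + 220 × 5 ≈ 1470.000 ms.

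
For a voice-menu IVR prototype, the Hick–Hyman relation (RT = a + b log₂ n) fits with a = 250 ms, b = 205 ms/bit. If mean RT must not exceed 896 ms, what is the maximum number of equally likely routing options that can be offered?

Set 250 + 205·log₂ n ≤ 896 → log₂ n ≤ (896 − 250)/205 = 3.1512.
So n ≤ 2^3.1512 = 8.884; the largest integer n is 8.

8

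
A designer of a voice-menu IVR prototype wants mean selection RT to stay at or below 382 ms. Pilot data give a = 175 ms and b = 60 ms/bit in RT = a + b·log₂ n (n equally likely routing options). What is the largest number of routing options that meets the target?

60·log₂ n ≤ 382 − 175 = 207, giving log₂ n ≤ 3.4500 and n ≤ 10.928. The largest whole number is 10.

10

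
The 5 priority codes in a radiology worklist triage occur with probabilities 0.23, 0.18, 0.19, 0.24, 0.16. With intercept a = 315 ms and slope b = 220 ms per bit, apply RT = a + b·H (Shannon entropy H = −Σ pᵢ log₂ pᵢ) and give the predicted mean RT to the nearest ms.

822 ms

H = 0.23·log₂(1/0.23) + 0.18·log₂(1/0.18) + 0.19·log₂(1/0.19) + 0.24·log₂(1/0.24) + 0.16·log₂(1/0.16) = 2.3054 bits.
RT = 315 + 220 × 2.3054 = 822.18 ms.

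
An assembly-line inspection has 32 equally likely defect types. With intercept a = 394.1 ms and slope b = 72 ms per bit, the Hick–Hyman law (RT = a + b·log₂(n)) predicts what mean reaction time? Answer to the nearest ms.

754 ms

log₂(32) = 5 bits, so RT = 394.1 + 72 × 5 ≈ 754.100 ms.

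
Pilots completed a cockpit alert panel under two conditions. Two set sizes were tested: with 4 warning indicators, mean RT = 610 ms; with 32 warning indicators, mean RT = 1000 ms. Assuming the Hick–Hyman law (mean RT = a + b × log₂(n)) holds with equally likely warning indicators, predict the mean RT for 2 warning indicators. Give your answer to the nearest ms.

RT is linear in log₂ n, so two points fix the line:
  b = (1000 − 610) / (log₂ 32 − log₂ 4) = 390 / (5 − 2) = 130 ms/bit
  a = 610 − 130 × 2 = 350 ms
Then RT(2) = 350 + 130 × log₂ 2 = 350 + 130 × 1 ≈ 480.000 ms.

480 ms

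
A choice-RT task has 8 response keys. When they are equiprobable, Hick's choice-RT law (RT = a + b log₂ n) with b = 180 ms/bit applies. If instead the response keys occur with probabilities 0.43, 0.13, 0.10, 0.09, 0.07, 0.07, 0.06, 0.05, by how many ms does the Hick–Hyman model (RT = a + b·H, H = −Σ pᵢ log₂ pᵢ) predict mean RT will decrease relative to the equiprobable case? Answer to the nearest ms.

Equiprobable entropy H₀ = log₂ 8 = 3.0000 bits.
Skewed entropy H = −Σ pᵢ log₂ pᵢ = 2.5478 bits.
ΔRT = b·(H₀ − H) = 180 × 0.4522 = 81.40 ms.

81 ms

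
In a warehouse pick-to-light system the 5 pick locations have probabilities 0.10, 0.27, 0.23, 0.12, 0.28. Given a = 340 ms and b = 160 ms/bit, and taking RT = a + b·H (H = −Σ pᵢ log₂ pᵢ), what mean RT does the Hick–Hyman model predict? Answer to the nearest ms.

H = 0.10·log₂(1/0.10) + 0.27·log₂(1/0.27) + 0.23·log₂(1/0.23) + 0.12·log₂(1/0.12) + 0.28·log₂(1/0.28) = 2.2112 bits.
RT = 340 + 160 × 2.2112 = 693.79 ms.

694 ms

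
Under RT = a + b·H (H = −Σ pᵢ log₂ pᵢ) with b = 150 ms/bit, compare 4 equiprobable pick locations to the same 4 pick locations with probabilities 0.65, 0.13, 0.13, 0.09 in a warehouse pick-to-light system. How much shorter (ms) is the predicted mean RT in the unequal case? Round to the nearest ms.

78 ms

The RT saving is b·ΔH. Equiprobable H₀ = log₂(4) = 2.0000 bits; with the given probabilities H = 1.4819 bits.
b·(H₀ − H) = 150 × (2.0000 − 1.4819) = 77.71 ms.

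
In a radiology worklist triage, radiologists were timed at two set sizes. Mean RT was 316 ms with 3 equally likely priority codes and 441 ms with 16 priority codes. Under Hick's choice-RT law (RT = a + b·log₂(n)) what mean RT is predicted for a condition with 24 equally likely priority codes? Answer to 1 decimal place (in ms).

With log₂ n on the abscissa the relation is linear; from the two conditions:
  b = (441 − 316) / (log₂ 16 − log₂ 3) = 125 / (4 − 1.5850) = 51.759 ms/bit
  a = 316 − 51.759 × 1.5850 = 233.964 ms
Then RT(24) = 233.964 + 51.759 × log₂ 24 = 233.964 + 51.759 × 4.5850 ≈ 471.277 ms.

471.3 ms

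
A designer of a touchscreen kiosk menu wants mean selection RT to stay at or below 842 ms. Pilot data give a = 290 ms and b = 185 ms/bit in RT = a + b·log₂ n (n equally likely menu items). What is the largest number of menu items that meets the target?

Set 290 + 185·log₂ n ≤ 842 → log₂ n ≤ (842 − 290)/185 = 2.9838.
So n ≤ 2^2.9838 = 7.911; the largest integer n is 7.

7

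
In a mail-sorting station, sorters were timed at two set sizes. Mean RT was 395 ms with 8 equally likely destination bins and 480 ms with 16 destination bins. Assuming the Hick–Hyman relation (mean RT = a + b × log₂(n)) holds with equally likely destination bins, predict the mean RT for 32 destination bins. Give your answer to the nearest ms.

565 ms

With log₂ n on the abscissa the relation is linear; from the two conditions:
  b = (480 − 395) / (log₂ 16 − log₂ 8) = 85 / (4 − 3) = 85 ms/bit
  a = 395 − 85 × 3 = 140 ms
Then RT(32) = 140 + 85 × log₂ 32 = 140 + 85 × 5 ≈ 565.000 ms.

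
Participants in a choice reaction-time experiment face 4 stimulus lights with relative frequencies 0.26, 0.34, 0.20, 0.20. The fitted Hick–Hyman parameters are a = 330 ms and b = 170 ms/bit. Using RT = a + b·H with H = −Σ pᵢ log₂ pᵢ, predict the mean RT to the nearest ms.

Entropy contributions −pᵢ log₂ pᵢ: 0.5053, 0.5292, 0.4644, 0.4644; sum H = 1.9632 bits.
RT = a + bH = 330 + 170·1.9632 = 663.75 ms.

664 ms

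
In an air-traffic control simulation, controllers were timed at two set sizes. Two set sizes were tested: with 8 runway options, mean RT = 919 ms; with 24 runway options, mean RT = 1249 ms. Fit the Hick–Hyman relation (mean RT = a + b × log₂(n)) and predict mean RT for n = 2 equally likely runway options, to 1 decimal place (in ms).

RT is linear in log₂ n, so two points fix the line:
  b = (1249 − 919) / (log₂ 24 − log₂ 8) = 330 / (4.5850 − 3) = 208.207 ms/bit
  a = 919 − 208.207 × 3 = 294.380 ms
Then RT(2) = 294.380 + 208.207 × log₂ 2 = 294.380 + 208.207 × 1 ≈ 502.586 ms.

502.6 ms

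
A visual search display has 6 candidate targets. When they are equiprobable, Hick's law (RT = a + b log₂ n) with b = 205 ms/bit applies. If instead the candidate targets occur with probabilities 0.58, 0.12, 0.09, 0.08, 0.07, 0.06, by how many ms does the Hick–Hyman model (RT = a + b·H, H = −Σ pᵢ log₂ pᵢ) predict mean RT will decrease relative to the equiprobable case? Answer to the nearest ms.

The RT saving is b·ΔH. Equiprobable H₀ = log₂(6) = 2.5850 bits; with the given probabilities H = 1.9391 bits.
b·(H₀ − H) = 205 × (2.5850 − 1.9391) = 132.40 ms.

132 ms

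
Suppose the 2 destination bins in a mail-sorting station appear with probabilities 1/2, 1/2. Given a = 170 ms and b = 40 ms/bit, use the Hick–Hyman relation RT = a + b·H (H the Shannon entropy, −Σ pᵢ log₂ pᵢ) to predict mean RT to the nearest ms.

210 ms

Each term −pᵢ log₂ pᵢ: 0.5·1 + 0.5·1; summed, H = 1.000 bits.
Mean RT = a + bH = 170 + 40·1.000 = 210.00 ms.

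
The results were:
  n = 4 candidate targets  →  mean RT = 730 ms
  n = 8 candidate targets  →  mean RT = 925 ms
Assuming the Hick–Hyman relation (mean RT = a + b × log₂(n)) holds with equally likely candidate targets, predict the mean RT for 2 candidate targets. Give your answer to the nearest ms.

535 ms

Fit slope and intercept:
  b = (925 − 730) / (log₂ 8 − log₂ 4) = 195 / (3 − 2) = 195 ms/bit
  a = 730 − 195 × 2 = 340 ms
Then RT(2) = 340 + 195 × log₂ 2 = 340 + 195 × 1 ≈ 535.000 ms.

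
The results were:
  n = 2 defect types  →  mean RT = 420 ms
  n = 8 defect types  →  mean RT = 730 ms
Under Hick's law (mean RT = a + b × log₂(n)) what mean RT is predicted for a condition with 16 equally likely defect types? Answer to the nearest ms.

RT is linear in log₂ n, so two points fix the line:
  b = (730 − 420) / (log₂ 8 − log₂ 2) = 310 / (3 − 1) = 155 ms/bit
  a = 420 − 155 × 1 = 265 ms
Then RT(16) = 265 + 155 × log₂ 16 = 265 + 155 × 4 ≈ 885.000 ms.

885 ms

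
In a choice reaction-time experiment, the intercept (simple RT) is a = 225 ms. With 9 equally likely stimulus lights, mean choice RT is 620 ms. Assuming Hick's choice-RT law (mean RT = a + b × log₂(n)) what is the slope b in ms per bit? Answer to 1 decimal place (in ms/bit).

9 alternatives carry log₂ 9 = 3.1699 bits; the choice cost is 620 − 225 = 395 ms, so b = 395/3.1699 = 124.609 ms/bit.

124.6 ms/bit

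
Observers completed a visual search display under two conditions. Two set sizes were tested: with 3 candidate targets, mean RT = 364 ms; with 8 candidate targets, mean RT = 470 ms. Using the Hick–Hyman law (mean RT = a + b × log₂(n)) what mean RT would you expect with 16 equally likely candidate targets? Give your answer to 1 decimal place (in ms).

Fit slope and intercept:
  b = (470 − 364) / (log₂ 8 − log₂ 3) = 106 / (3 − 1.5850) = 74.910 ms/bit
  a = 364 − 74.910 × 1.5850 = 245.271 ms
Then RT(16) = 245.271 + 74.910 × log₂ 16 = 245.271 + 74.910 × 4 ≈ 544.910 ms.

544.9 ms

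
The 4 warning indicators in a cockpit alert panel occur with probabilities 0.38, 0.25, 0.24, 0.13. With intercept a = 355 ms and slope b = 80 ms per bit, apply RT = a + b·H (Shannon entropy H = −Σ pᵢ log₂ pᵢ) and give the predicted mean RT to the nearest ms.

Entropy contributions −pᵢ log₂ pᵢ: 0.5305, 0.5000, 0.4941, 0.3826; sum H = 1.9072 bits.
RT = a + bH = 355 + 80·1.9072 = 507.58 ms.

508 ms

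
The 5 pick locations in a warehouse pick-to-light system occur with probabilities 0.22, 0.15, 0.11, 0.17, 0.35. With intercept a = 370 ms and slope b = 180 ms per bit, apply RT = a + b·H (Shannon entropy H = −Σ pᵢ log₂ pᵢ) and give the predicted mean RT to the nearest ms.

H = 0.22·log₂(1/0.22) + 0.15·log₂(1/0.15) + 0.11·log₂(1/0.11) + 0.17·log₂(1/0.17) + 0.35·log₂(1/0.35) = 2.2061 bits.
RT = 370 + 180 × 2.2061 = 767.10 ms.

767 ms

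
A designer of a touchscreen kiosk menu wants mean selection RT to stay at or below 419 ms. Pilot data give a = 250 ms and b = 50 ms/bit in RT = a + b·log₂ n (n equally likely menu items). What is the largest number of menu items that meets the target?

10

Information budget: (419 − 250)/50 = 3.3800 bits, so n ≤ 2^3.3800 = 10.411 → at most 10.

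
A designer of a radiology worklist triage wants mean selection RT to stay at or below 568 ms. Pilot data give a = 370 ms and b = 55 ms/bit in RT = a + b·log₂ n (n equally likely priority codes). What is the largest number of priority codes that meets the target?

55·log₂ n ≤ 568 − 370 = 198, giving log₂ n ≤ 3.6000 and n ≤ 12.126. The largest whole number is 12.

12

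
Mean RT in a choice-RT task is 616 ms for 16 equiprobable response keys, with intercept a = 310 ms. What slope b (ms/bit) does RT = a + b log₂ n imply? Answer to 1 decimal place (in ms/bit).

log₂(16) = 4 bits.
b = (RT − a)/log₂ n = (616 − 310) / 4 = 76.500 ms/bit.

76.5 ms/bit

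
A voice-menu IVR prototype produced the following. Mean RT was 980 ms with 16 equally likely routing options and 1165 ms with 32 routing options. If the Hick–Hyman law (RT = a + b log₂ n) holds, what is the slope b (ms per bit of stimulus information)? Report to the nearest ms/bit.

Slope: b = (1165 − 980) / (log₂ 32 − log₂ 16) = 185/1.0000 = 185 ms/bit.

185 ms/bit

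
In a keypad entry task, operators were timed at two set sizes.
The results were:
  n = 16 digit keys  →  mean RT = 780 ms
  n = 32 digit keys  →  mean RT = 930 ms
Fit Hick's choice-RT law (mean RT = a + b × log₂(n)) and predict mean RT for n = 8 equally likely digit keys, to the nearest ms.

630 ms

Fit slope and intercept:
  b = (930 − 780) / (log₂ 32 − log₂ 16) = 150 / (5 − 4) = 150 ms/bit
  a = 780 − 150 × 4 = 180 ms
Then RT(8) = 180 + 150 × log₂ 8 = 180 + 150 × 3 ≈ 630.000 ms.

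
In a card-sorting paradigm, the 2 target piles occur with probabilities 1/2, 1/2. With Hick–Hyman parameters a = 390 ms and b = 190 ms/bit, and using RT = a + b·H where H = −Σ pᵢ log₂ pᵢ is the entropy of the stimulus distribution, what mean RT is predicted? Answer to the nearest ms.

580 ms

H = −Σ pᵢ log₂ pᵢ = 0.5·1 + 0.5·1 = 1.000 bits.
RT = 390 + 190 × 1.000 = 580.00 ms.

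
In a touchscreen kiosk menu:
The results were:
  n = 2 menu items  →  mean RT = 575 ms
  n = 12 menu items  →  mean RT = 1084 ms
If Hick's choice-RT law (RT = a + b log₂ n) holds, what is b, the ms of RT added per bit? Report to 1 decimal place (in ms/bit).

196.9 ms/bit

Slope: b = (1084 − 575) / (log₂ 12 − log₂ 2) = 509/2.5850 = 196.908 ms/bit.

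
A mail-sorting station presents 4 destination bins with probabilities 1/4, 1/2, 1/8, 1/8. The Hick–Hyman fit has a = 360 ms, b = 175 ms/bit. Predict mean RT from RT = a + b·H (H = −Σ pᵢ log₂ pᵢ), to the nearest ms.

H = −Σ pᵢ log₂ pᵢ = 0.25·2 + 0.5·1 + 0.125·3 + 0.125·3 = 1.750 bits.
RT = 360 + 175 × 1.750 = 666.25 ms.

666 ms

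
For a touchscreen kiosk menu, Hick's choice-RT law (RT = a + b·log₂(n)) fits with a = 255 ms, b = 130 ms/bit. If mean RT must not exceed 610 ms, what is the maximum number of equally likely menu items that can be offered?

Information budget: (610 − 255)/130 = 2.7308 bits, so n ≤ 2^2.7308 = 6.638 → at most 6.

6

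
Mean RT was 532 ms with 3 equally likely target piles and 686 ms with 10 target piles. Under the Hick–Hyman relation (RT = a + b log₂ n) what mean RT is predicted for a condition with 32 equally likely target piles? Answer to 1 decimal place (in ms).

RT is linear in log₂ n, so two points fix the line:
  b = (686 − 532) / (log₂ 10 − log₂ 3) = 154 / (3.3219 − 1.5850) = 88.660 ms/bit
  a = 532 − 88.660 × 1.5850 = 391.477 ms
Then RT(32) = 391.477 + 88.660 × log₂ 32 = 391.477 + 88.660 × 5 ≈ 834.778 ms.

834.8 ms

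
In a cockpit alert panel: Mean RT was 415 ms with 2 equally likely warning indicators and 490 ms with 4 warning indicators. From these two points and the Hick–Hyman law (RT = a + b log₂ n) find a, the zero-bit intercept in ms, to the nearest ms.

340 ms

b = (RT₂ − RT₁)/(log₂ n₂ − log₂ n₁) = (490 − 415)/(2 − 1) = 75 ms/bit.
Intercept: a = 415 − 75·log₂(2) = 340.000 ms.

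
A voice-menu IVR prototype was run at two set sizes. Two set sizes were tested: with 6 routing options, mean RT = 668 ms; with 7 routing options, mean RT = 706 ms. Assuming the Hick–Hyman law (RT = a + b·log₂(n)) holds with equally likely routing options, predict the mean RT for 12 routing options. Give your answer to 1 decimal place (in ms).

Fit slope and intercept:
  b = (706 − 668) / (log₂ 7 − log₂ 6) = 38 / (2.8074 − 2.5850) = 170.869 ms/bit
  a = 668 − 170.869 × 2.5850 = 226.310 ms
Then RT(12) = 226.310 + 170.869 × log₂ 12 = 226.310 + 170.869 × 3.5850 ≈ 838.869 ms.

838.9 ms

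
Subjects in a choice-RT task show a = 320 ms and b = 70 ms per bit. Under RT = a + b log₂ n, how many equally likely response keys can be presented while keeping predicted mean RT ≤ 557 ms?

10

Information budget: (557 − 320)/70 = 3.3857 bits, so n ≤ 2^3.3857 = 10.452 → at most 10.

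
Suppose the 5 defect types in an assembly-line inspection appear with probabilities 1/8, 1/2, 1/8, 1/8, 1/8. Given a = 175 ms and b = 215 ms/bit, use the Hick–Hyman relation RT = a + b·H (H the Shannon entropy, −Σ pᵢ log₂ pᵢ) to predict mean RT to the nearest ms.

605 ms

H = −Σ pᵢ log₂ pᵢ = 0.125·3 + 0.5·1 + 0.125·3 + 0.125·3 + 0.125·3 = 2.000 bits.
RT = 175 + 215 × 2.000 = 605.00 ms.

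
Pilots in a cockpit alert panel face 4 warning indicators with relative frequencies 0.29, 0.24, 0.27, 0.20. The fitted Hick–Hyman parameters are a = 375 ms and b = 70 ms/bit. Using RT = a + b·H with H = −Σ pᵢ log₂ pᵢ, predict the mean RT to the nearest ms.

514 ms

H = 0.29·log₂(1/0.29) + 0.24·log₂(1/0.24) + 0.27·log₂(1/0.27) + 0.20·log₂(1/0.20) = 1.9864 bits.
RT = 375 + 70 × 1.9864 = 514.05 ms.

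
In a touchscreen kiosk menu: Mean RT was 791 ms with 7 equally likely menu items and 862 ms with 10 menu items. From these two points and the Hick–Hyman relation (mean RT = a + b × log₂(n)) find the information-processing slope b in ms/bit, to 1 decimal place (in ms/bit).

The slope on a log₂ axis is (862 − 791) / (3.3219 − 2.8074) = 137.978 ms/bit.

138.0 ms/bit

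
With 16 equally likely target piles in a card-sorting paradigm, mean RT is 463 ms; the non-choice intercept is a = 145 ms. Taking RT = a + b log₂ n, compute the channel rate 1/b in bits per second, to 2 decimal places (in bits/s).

Choice component = 463 − 145 = 318 ms over log₂(16) = 4 bits.
b = 318 / 4 = 79.500 ms/bit, so 1/b = 12.579 bits/s.

12.58 bits/s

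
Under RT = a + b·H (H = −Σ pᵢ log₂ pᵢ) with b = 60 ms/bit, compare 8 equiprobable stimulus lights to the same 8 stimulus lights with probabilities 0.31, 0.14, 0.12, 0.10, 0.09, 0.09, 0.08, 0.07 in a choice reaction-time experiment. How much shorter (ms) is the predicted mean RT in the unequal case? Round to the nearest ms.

12 ms

Equiprobable entropy H₀ = log₂ 8 = 3.0000 bits.
Skewed entropy H = −Σ pᵢ log₂ pᵢ = 2.8055 bits.
ΔRT = b·(H₀ − H) = 60 × 0.1945 = 11.67 ms.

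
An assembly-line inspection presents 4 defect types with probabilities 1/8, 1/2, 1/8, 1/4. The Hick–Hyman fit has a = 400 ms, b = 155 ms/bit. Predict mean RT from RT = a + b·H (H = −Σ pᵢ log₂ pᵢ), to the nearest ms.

Each term −pᵢ log₂ pᵢ: 0.125·3 + 0.5·1 + 0.125·3 + 0.25·2; summed, H = 1.750 bits.
Mean RT = a + bH = 400 + 155·1.750 = 671.25 ms.

671 ms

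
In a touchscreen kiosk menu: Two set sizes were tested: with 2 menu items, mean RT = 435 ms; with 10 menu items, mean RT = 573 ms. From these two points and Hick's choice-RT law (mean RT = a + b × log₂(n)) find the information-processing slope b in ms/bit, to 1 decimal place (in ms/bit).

59.4 ms/bit

The slope on a log₂ axis is (573 − 435) / (3.3219 − 1) = 59.433 ms/bit.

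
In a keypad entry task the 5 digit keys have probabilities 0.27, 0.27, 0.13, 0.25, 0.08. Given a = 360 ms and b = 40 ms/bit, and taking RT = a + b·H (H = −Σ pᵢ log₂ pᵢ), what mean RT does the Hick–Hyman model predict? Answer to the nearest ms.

H = 0.27·log₂(1/0.27) + 0.27·log₂(1/0.27) + 0.13·log₂(1/0.13) + 0.25·log₂(1/0.25) + 0.08·log₂(1/0.08) = 2.1942 bits.
RT = 360 + 40 × 2.1942 = 447.77 ms.

448 ms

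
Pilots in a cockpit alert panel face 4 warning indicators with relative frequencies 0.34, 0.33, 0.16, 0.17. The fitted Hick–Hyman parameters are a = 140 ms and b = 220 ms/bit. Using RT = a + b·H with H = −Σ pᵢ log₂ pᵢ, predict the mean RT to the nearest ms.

Entropy contributions −pᵢ log₂ pᵢ: 0.5292, 0.5278, 0.4230, 0.4346; sum H = 1.9146 bits.
RT = a + bH = 140 + 220·1.9146 = 561.21 ms.

561 ms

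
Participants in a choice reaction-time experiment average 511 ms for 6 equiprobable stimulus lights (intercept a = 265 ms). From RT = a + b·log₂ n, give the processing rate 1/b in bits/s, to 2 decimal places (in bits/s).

10.51 bits/s

Choice component = 511 − 265 = 246 ms over log₂(6) = 2.5850 bits.
b = 246 / 2.5850 = 95.166 ms/bit, so 1/b = 10.508 bits/s.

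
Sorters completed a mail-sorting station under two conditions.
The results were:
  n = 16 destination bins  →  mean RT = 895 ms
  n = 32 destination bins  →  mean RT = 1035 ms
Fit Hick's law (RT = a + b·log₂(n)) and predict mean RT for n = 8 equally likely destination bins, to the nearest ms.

Solve the two-equation system in a and b:
  b = (1035 − 895) / (log₂ 32 − log₂ 16) = 140 / (5 − 4) = 140 ms/bit
  a = 895 − 140 × 4 = 335 ms
Then RT(8) = 335 + 140 × log₂ 8 = 335 + 140 × 3 ≈ 755.000 ms.

755 ms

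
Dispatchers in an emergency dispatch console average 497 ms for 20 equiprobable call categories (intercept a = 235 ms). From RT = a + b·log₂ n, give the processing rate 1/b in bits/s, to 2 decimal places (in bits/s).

b = (497 − 235)/log₂ 20 = 262/4.3219 = 60.621 ms per bit = 0.06062 s/bit; the reciprocal is 16.496 bits/s.

16.50 bits/s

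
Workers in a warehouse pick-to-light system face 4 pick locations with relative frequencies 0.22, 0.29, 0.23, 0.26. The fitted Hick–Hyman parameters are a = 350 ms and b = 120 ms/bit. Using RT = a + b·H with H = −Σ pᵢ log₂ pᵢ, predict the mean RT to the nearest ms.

H = 0.22·log₂(1/0.22) + 0.29·log₂(1/0.29) + 0.23·log₂(1/0.23) + 0.26·log₂(1/0.26) = 1.9914 bits.
RT = 350 + 120 × 1.9914 = 588.97 ms.

589 ms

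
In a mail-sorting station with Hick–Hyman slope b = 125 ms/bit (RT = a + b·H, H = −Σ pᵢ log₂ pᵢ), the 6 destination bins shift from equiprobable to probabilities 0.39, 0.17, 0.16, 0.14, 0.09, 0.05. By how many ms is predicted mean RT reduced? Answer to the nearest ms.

The RT saving is b·ΔH. Equiprobable H₀ = log₂(6) = 2.5850 bits; with the given probabilities H = 2.3133 bits.
b·(H₀ − H) = 125 × (2.5850 − 2.3133) = 33.96 ms.

34 ms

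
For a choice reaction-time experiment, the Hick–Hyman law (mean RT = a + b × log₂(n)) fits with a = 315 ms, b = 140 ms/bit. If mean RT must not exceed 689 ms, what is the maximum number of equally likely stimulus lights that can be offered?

6

Set 315 + 140·log₂ n ≤ 689 → log₂ n ≤ (689 − 315)/140 = 2.6714.
So n ≤ 2^2.6714 = 6.371; the largest integer n is 6.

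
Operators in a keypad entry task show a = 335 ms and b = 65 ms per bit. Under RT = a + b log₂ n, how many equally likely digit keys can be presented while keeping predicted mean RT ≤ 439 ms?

3

Information budget: (439 − 335)/65 = 1.6000 bits, so n ≤ 2^1.6000 = 3.031 → at most 3.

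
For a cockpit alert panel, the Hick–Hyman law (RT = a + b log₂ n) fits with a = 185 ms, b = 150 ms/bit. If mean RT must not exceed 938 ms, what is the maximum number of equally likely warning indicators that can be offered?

32

Set 185 + 150·log₂ n ≤ 938 → log₂ n ≤ (938 − 185)/150 = 5.0200.
So n ≤ 2^5.0200 = 32.447; the largest integer n is 32.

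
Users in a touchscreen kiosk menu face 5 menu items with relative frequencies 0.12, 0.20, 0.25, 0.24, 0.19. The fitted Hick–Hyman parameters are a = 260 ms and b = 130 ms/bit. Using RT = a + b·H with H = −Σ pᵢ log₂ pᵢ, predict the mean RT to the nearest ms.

Entropy contributions −pᵢ log₂ pᵢ: 0.3671, 0.4644, 0.5000, 0.4941, 0.4552; sum H = 2.2808 bits.
RT = a + bH = 260 + 130·2.2808 = 556.51 ms.

557 ms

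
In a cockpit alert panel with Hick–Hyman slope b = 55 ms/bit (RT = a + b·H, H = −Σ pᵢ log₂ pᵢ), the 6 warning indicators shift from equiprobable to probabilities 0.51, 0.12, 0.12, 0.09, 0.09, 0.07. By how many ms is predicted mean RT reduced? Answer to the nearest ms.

25 ms

Equiprobable entropy H₀ = log₂ 6 = 2.5850 bits.
Skewed entropy H = −Σ pᵢ log₂ pᵢ = 2.1234 bits.
ΔRT = b·(H₀ − H) = 55 × 0.4615 = 25.38 ms.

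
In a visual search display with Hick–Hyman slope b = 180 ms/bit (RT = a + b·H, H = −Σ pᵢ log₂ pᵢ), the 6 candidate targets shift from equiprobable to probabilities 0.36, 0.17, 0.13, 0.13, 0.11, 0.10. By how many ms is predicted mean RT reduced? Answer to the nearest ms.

Equiprobable entropy H₀ = log₂ 6 = 2.5850 bits.
Skewed entropy H = −Σ pᵢ log₂ pᵢ = 2.4130 bits.
ΔRT = b·(H₀ − H) = 180 × 0.1720 = 30.96 ms.

31 ms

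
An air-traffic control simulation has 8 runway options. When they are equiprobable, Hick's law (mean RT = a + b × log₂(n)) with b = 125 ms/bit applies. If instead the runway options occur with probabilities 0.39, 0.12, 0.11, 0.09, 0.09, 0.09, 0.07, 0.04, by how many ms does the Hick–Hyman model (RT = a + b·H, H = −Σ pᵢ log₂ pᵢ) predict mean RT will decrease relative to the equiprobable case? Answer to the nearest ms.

45 ms

Equiprobable entropy H₀ = log₂ 8 = 3.0000 bits.
Skewed entropy H = −Σ pᵢ log₂ pᵢ = 2.6394 bits.
ΔRT = b·(H₀ − H) = 125 × 0.3606 = 45.07 ms.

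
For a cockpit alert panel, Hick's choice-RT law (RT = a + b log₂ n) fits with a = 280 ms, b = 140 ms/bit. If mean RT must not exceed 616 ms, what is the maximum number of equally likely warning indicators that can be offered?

5

Information budget: (616 − 280)/140 = 2.4000 bits, so n ≤ 2^2.4000 = 5.278 → at most 5.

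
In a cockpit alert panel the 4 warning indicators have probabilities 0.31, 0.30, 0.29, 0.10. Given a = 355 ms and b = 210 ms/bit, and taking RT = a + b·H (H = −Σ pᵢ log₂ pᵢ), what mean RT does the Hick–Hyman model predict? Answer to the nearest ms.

753 ms

H = 0.31·log₂(1/0.31) + 0.30·log₂(1/0.30) + 0.29·log₂(1/0.29) + 0.10·log₂(1/0.10) = 1.8950 bits.
RT = 355 + 210 × 1.8950 = 752.95 ms.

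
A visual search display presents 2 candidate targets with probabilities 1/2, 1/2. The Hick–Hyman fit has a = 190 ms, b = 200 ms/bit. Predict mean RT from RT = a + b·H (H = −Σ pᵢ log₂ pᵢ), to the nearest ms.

390 ms

H = −Σ pᵢ log₂ pᵢ = 0.5·1 + 0.5·1 = 1.000 bits.
RT = 190 + 200 × 1.000 = 390.00 ms.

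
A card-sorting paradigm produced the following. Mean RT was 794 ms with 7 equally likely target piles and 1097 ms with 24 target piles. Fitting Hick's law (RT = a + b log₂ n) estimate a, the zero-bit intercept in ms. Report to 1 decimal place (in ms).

315.5 ms

Slope: b = (1097 − 794) / (log₂ 24 − log₂ 7) = 303/1.7776 = 170.454 ms/bit.
Intercept: a = 794 − 170.454·log₂(7) = 315.476 ms.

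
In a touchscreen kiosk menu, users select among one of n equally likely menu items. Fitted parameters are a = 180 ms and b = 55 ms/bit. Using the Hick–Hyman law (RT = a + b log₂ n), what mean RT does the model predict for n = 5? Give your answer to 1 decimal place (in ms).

log₂(5) = 2.3219 bits, so RT = 180 + 55 × 2.3219 ≈ 307.706 ms.

307.7 ms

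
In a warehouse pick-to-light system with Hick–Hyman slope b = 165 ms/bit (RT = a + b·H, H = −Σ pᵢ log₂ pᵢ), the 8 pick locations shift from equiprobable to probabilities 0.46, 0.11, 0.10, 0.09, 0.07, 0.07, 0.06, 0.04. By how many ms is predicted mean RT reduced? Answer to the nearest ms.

86 ms

The RT saving is b·ΔH. Equiprobable H₀ = log₂(8) = 3.0000 bits; with the given probabilities H = 2.4769 bits.
b·(H₀ − H) = 165 × (3.0000 − 2.4769) = 86.32 ms.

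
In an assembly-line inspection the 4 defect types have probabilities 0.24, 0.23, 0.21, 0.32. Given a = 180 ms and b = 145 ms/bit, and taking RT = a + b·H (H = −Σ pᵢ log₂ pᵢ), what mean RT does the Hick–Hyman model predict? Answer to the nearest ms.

Entropy contributions −pᵢ log₂ pᵢ: 0.4941, 0.4877, 0.4728, 0.5260; sum H = 1.9807 bits.
RT = a + bH = 180 + 145·1.9807 = 467.20 ms.

467 ms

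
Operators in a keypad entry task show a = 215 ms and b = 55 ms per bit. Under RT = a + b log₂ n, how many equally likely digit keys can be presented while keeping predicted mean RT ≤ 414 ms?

12

Set 215 + 55·log₂ n ≤ 414 → log₂ n ≤ (414 − 215)/55 = 3.6182.
So n ≤ 2^3.6182 = 12.280; the largest integer n is 12.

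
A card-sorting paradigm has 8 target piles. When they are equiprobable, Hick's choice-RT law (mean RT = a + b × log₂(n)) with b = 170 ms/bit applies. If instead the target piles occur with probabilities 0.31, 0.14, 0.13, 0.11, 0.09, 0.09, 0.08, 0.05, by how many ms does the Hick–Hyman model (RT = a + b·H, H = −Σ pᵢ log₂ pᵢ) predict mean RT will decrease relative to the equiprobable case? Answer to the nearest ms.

36 ms

The RT saving is b·ΔH. Equiprobable H₀ = log₂(8) = 3.0000 bits; with the given probabilities H = 2.7867 bits.
b·(H₀ − H) = 170 × (3.0000 − 2.7867) = 36.25 ms.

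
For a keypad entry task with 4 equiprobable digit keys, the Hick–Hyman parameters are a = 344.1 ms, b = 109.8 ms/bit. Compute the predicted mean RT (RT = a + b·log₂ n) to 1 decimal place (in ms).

log₂(4) = 2 bits, so RT = 344.1 + 109.8 × 2 ≈ 563.700 ms.

563.7 ms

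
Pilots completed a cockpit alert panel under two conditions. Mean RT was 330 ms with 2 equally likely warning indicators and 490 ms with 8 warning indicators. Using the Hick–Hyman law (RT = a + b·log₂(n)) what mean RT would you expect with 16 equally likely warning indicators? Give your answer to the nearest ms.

570 ms

Solve the two-equation system in a and b:
  b = (490 − 330) / (log₂ 8 − log₂ 2) = 160 / (3 − 1) = 80 ms/bit
  a = 330 − 80 × 1 = 250 ms
Then RT(16) = 250 + 80 × log₂ 16 = 250 + 80 × 4 ≈ 570.000 ms.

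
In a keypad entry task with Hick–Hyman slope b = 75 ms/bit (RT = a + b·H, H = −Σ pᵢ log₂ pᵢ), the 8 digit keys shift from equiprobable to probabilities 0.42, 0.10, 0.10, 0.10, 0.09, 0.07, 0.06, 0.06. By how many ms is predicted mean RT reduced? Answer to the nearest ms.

31 ms

The RT saving is b·ΔH. Equiprobable H₀ = log₂(8) = 3.0000 bits; with the given probabilities H = 2.5905 bits.
b·(H₀ − H) = 75 × (3.0000 − 2.5905) = 30.71 ms.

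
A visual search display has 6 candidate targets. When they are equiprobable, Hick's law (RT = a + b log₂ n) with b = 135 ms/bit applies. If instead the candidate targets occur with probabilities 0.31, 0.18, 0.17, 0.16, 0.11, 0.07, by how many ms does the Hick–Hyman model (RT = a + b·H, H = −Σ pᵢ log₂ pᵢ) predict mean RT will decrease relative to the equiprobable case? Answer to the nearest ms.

19 ms

Equiprobable entropy H₀ = log₂ 6 = 2.5850 bits.
Skewed entropy H = −Σ pᵢ log₂ pᵢ = 2.4455 bits.
ΔRT = b·(H₀ − H) = 135 × 0.1394 = 18.82 ms.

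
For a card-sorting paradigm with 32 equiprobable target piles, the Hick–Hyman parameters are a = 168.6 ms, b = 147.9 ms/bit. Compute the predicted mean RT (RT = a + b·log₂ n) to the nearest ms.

log₂(32) = 5 bits, so RT = 168.6 + 147.9 × 5 ≈ 908.100 ms.

908 ms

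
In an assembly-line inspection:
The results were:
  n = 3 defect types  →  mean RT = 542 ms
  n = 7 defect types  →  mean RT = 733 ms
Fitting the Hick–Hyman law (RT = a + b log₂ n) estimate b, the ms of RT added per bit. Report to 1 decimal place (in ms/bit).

Slope: b = (733 − 542) / (log₂ 7 − log₂ 3) = 191/1.2224 = 156.251 ms/bit.

156.3 ms/bit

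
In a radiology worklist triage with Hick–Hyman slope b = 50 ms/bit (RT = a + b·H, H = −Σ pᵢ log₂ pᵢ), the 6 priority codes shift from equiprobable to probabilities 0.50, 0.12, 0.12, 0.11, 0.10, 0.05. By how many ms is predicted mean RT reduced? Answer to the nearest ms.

23 ms

The RT saving is b·ΔH. Equiprobable H₀ = log₂(6) = 2.5850 bits; with the given probabilities H = 2.1327 bits.
b·(H₀ − H) = 50 × (2.5850 − 2.1327) = 22.61 ms.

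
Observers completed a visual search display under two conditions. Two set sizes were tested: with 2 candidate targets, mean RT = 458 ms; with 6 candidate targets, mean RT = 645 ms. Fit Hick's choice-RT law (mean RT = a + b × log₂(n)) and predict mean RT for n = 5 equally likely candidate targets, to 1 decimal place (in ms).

614.0 ms

Fit slope and intercept:
  b = (645 − 458) / (log₂ 6 − log₂ 2) = 187 / (2.5850 − 1) = 117.984 ms/bit
  a = 458 − 117.984 × 1 = 340.016 ms
Then RT(5) = 340.016 + 117.984 × log₂ 5 = 340.016 + 117.984 × 2.3219 ≈ 613.966 ms.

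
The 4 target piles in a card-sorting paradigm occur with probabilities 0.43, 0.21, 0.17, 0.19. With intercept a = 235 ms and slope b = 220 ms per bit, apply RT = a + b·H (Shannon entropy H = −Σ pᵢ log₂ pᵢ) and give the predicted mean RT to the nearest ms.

650 ms

H = 0.43·log₂(1/0.43) + 0.21·log₂(1/0.21) + 0.17·log₂(1/0.17) + 0.19·log₂(1/0.19) = 1.8862 bits.
RT = 235 + 220 × 1.8862 = 649.96 ms.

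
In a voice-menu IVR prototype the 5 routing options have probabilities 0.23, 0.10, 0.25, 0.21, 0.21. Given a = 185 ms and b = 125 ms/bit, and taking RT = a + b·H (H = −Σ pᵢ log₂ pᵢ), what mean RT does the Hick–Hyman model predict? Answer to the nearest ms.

468 ms

H = 0.23·log₂(1/0.23) + 0.10·log₂(1/0.10) + 0.25·log₂(1/0.25) + 0.21·log₂(1/0.21) + 0.21·log₂(1/0.21) = 2.2655 bits.
RT = 185 + 125 × 2.2655 = 468.19 ms.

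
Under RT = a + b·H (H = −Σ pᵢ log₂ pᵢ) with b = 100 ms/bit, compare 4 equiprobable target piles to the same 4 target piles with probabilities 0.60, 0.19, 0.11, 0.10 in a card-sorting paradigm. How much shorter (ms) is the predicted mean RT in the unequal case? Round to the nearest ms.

42 ms

Equiprobable entropy H₀ = log₂ 4 = 2.0000 bits.
Skewed entropy H = −Σ pᵢ log₂ pᵢ = 1.5799 bits.
ΔRT = b·(H₀ − H) = 100 × 0.4201 = 42.01 ms.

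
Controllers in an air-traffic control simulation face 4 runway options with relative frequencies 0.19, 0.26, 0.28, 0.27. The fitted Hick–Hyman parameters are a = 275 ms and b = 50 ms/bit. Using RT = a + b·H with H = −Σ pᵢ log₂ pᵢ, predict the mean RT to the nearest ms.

Entropy contributions −pᵢ log₂ pᵢ: 0.4552, 0.5053, 0.5142, 0.5100; sum H = 1.9848 bits.
RT = a + bH = 275 + 50·1.9848 = 374.24 ms.

374 ms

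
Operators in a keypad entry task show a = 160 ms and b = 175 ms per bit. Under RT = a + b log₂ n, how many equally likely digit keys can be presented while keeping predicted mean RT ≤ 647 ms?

6

175·log₂ n ≤ 647 − 160 = 487, giving log₂ n ≤ 2.7829 and n ≤ 6.882. The largest whole number is 6.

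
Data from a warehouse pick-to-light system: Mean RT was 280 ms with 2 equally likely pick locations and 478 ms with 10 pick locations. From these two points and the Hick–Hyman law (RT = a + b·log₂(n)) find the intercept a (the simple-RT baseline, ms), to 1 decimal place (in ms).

Slope: b = (478 − 280) / (log₂ 10 − log₂ 2) = 198/2.3219 = 85.274 ms/bit.
Intercept: a = 280 − 85.274·log₂(2) = 194.726 ms.

194.7 ms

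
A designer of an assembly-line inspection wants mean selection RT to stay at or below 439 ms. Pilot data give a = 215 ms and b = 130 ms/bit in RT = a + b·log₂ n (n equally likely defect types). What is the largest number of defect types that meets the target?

130·log₂ n ≤ 439 − 215 = 224, giving log₂ n ≤ 1.7231 and n ≤ 3.301. The largest whole number is 3.

3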